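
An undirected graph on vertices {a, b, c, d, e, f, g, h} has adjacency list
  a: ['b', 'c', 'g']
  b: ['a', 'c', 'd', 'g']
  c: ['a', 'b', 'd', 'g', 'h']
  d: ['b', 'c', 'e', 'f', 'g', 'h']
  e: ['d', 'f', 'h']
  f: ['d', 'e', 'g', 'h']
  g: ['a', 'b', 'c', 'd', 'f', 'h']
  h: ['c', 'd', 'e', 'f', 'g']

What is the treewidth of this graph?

A width-3 tree decomposition is:
Bags: B1 = {c, d, g, h}  B2 = {d, f, g, h}  B3 = {d, e, f, h}  B4 = {b, c, d, g}  B5 = {a, b, c, g}
Tree: B1–B2, B2–B3, B1–B4, B4–B5
Every bag has size at most 4, so the width is 4 − 1 = 3 and tw(G) ≤ 3. Conversely, {c, d, g, h} is a clique of size 4, and the vertices of any clique must share a bag in every tree decomposition; so some bag has ≥ 4 vertices and tw(G) ≥ 3. Hence tw(G) = 3 exactly.

3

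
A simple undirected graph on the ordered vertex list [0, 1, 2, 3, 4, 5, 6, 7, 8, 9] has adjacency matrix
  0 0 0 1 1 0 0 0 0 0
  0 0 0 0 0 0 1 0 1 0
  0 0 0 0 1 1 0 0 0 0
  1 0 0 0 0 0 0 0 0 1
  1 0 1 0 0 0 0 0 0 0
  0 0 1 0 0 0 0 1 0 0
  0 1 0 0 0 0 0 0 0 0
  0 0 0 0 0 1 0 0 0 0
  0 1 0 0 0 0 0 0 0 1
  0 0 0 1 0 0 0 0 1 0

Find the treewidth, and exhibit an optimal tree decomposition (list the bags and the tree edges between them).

The largest bag has 2 vertices, giving width 1; this decomposition certifies tw(G) ≤ 1. G has an edge, so its treewidth is at least 1. The upper and lower bounds meet at 1, so that is the treewidth.

Treewidth 1.
Bags: B1 = {1, 6}  B2 = {1, 8}  B3 = {8, 9}  B4 = {3, 9}  B5 = {0, 3}  B6 = {0, 4}  B7 = {2, 4}  B8 = {2, 5}  B9 = {5, 7}
Tree: B1–B2, B2–B3, B3–B4, B4–B5, B5–B6, B6–B7, B7–B8, B8–B9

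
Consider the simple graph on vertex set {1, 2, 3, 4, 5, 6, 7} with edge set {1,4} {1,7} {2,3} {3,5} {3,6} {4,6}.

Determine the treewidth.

A width-1 tree decomposition is:
Bags: B1 = {3, 6}  B2 = {4, 6}  B3 = {2, 3}  B4 = {3, 5}  B5 = {1, 4}  B6 = {1, 7}
Tree: B1–B2, B1–B3, B3–B4, B2–B5, B5–B6
The largest bag has 2 vertices, giving width 1; this decomposition certifies tw(G) ≤ 1. Any graph with an edge has treewidth ≥ 1, and G has the edge 6–3. Combining the bounds, tw(G) = 1.

1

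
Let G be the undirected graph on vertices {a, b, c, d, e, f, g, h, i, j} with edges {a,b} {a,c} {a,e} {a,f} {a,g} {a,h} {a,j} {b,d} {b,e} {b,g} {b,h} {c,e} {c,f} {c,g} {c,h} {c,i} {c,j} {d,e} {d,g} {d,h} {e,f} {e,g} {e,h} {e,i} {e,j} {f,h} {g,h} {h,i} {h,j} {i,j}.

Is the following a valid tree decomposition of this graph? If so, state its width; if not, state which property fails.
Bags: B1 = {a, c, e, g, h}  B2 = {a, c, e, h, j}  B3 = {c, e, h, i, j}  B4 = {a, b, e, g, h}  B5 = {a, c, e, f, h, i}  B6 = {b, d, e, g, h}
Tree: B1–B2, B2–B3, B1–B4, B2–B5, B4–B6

No — bags containing vertex i are not connected in the tree.

A tree decomposition must satisfy three properties: every vertex lies in some bag; for every edge, both endpoints lie together in some bag; and for every vertex, the bags containing it form a connected subtree. Here bags containing vertex i are not connected in the tree, so the decomposition is invalid.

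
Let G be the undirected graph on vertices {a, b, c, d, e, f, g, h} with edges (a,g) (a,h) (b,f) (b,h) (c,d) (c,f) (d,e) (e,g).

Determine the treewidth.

A width-2 tree decomposition is:
Bags: B1 = {a, e, g}  B2 = {a, d, e}  B3 = {a, c, d}  B4 = {a, c, f}  B5 = {a, b, f}  B6 = {a, b, h}
Tree: B1–B2, B2–B3, B3–B4, B4–B5, B5–B6
Every bag has size at most 3, so the width is 3 − 1 = 2 and tw(G) ≤ 2. For the lower bound, G contains the cycle a–g–e–d–c–f–b–h–a, so G is not a forest; only forests have treewidth ≤ 1, hence tw(G) ≥ 2. Hence tw(G) = 2 exactly.

2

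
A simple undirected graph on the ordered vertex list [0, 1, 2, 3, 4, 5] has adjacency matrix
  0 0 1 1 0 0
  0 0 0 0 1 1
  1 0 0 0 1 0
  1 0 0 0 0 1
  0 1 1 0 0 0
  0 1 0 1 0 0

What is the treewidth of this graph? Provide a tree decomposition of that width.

Treewidth 2.
Bags: B1 = {0, 2, 3}  B2 = {2, 3, 5}  B3 = {1, 2, 5}  B4 = {1, 2, 4}
Tree: B1–B2, B2–B3, B3–B4

The largest bag has 3 vertices, giving width 2; this decomposition certifies tw(G) ≤ 2. The edges 2–0–3–5–1–4–2 form a cycle, so G is not a tree and its treewidth is at least 2. Therefore the treewidth is 2.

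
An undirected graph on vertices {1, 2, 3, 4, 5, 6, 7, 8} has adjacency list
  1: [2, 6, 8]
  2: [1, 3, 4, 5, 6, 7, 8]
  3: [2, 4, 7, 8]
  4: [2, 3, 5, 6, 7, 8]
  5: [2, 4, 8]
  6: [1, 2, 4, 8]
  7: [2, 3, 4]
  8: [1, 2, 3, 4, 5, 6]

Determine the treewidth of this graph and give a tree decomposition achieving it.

Treewidth 3.
Bags: B1 = {2, 4, 5, 8}  B2 = {2, 3, 4, 8}  B3 = {2, 3, 4, 7}  B4 = {2, 4, 6, 8}  B5 = {1, 2, 6, 8}
Tree: B1–B2, B2–B3, B1–B4, B4–B5

Each bag holds 4 vertices, so the decomposition has width 3, which upper-bounds the treewidth. For the lower bound, the 4 vertices {1, 2, 6, 8} are pairwise adjacent, and any tree decomposition puts a clique entirely inside one bag — forcing width ≥ 3. The upper and lower bounds meet at 3, so that is the treewidth.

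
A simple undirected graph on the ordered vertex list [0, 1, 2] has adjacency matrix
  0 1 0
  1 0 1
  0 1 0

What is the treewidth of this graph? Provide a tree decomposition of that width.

Each bag holds 2 vertices, so the decomposition has width 1, which upper-bounds the treewidth. Any graph with an edge has treewidth ≥ 1, and G has the edge 2–1. Combining the bounds, tw(G) = 1.

Treewidth 1.
One such decomposition:
Bags: B1 = {1, 2}  B2 = {0, 1}
Tree: B1–B2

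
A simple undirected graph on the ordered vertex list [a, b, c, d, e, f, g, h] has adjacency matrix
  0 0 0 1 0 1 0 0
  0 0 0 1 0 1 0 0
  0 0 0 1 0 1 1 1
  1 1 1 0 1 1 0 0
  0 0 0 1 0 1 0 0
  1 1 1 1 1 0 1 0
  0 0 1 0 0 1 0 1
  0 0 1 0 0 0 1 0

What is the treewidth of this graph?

A width-2 tree decomposition is:
Bags: B1 = {d, e, f}  B2 = {a, d, f}  B3 = {b, d, f}  B4 = {c, d, f}  B5 = {c, f, g}  B6 = {c, g, h}
Tree: B1–B2, B1–B3, B2–B4, B4–B5, B5–B6
Every bag has size at most 3, so the width is 3 − 1 = 2 and tw(G) ≤ 2. On the other hand G contains the 3-clique {c, g, h}. A clique must lie in a single bag of any decomposition, so no decomposition can have width below 2. The upper and lower bounds meet at 2, so that is the treewidth.

2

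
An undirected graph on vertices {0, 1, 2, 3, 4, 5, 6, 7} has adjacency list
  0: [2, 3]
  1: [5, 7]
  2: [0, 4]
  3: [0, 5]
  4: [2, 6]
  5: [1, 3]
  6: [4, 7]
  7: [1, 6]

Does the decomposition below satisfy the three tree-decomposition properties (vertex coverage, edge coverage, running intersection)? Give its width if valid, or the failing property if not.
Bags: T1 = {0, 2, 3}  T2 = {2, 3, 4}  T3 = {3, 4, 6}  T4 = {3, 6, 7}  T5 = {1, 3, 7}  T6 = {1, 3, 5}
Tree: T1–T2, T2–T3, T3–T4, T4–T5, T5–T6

Yes; width 2.

Checking the three conditions: (i) the bags cover all of {0, 1, 2, 3, 4, 5, 6, 7}; (ii) for each edge, some bag contains both endpoints; (iii) the bags containing any fixed vertex form a subtree. All hold, so the decomposition is valid with width 3 − 1 = 2.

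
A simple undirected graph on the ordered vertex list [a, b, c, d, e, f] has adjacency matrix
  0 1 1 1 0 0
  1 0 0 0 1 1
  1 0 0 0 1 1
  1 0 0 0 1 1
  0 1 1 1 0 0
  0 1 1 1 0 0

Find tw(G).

3

A width-3 tree decomposition is:
Bags: B1 = {a, d, e, f}  B2 = {a, c, e, f}  B3 = {a, b, e, f}
Tree: B1–B2, B2–B3
The largest bag has 4 vertices, giving width 3; this decomposition certifies tw(G) ≤ 3. For the lower bound: the 4 vertex sets {d,e}, {c,f}, {a}, {b} are disjoint, each induces a connected subgraph, and every pair is joined by at least one edge of G. Contracting each set to a single vertex therefore yields K_{4} as a minor, and since treewidth is minor-monotone, tw(G) ≥ tw(K_{4}) = 3. Combining the bounds, tw(G) = 3.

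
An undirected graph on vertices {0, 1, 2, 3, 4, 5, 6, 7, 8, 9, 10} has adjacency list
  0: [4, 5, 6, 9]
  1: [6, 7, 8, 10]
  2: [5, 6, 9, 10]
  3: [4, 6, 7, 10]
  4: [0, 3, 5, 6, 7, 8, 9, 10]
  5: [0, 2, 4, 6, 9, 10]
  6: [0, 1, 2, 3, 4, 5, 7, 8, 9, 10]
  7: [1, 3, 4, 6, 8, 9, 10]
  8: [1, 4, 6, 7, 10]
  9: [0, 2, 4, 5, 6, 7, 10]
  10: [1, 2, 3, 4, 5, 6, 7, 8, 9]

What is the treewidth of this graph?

A width-4 tree decomposition is:
Bags: B1 = {4, 6, 7, 8, 10}  B2 = {4, 6, 7, 9, 10}  B3 = {4, 5, 6, 9, 10}  B4 = {2, 5, 6, 9, 10}  B5 = {0, 4, 5, 6, 9}  B6 = {1, 6, 7, 8, 10}  B7 = {3, 4, 6, 7, 10}
Tree: B1–B2, B2–B3, B3–B4, B3–B5, B1–B6, B1–B7
Every bag has size at most 5, so the width is 5 − 1 = 4 and tw(G) ≤ 4. For the lower bound, the 5 vertices {0, 4, 5, 6, 9} are pairwise adjacent, and any tree decomposition puts a clique entirely inside one bag — forcing width ≥ 4. Combining the bounds, tw(G) = 4.

4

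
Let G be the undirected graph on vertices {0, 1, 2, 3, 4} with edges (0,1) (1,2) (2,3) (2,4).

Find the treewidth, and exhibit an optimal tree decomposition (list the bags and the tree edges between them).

Every bag has size at most 2, so the width is 2 − 1 = 1 and tw(G) ≤ 1. G has an edge, so its treewidth is at least 1. Combining the bounds, tw(G) = 1.

Treewidth 1.
One such decomposition:
Bags: B1 = {1, 2}  B2 = {2, 3}  B3 = {2, 4}  B4 = {0, 1}
Tree: B1–B2, B1–B3, B1–B4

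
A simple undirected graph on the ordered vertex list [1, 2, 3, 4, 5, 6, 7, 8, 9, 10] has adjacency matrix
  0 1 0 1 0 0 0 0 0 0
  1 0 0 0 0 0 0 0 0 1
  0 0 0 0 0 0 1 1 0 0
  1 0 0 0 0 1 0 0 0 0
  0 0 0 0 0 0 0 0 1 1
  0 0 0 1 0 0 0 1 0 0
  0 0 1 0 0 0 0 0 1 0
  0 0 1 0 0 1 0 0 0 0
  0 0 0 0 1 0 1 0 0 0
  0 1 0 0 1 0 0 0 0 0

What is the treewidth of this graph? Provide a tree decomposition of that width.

Every bag has size at most 3, so the width is 3 − 1 = 2 and tw(G) ≤ 2. For the lower bound, G contains the cycle 2–10–5–9–7–3–8–6–4–1–2, so G is not a forest; only forests have treewidth ≤ 1, hence tw(G) ≥ 2. Hence tw(G) = 2 exactly.

Treewidth 2.
One such decomposition:
Bags: B1 = {2, 5, 10}  B2 = {2, 5, 9}  B3 = {2, 7, 9}  B4 = {2, 3, 7}  B5 = {2, 3, 8}  B6 = {2, 6, 8}  B7 = {2, 4, 6}  B8 = {1, 2, 4}
Tree: B1–B2, B2–B3, B3–B4, B4–B5, B5–B6, B6–B7, B7–B8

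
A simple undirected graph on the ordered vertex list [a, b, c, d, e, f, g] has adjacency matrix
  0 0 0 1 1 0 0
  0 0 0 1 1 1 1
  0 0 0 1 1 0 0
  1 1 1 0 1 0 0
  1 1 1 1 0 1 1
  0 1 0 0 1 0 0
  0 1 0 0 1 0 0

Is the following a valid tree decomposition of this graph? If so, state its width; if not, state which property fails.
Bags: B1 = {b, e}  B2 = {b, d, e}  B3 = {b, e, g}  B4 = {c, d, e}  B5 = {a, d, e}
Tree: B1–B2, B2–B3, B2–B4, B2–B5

A tree decomposition must satisfy three properties: every vertex lies in some bag; for every edge, both endpoints lie together in some bag; and for every vertex, the bags containing it form a connected subtree. Here vertex f appears in no bag, so the decomposition is invalid.

No — vertex f appears in no bag.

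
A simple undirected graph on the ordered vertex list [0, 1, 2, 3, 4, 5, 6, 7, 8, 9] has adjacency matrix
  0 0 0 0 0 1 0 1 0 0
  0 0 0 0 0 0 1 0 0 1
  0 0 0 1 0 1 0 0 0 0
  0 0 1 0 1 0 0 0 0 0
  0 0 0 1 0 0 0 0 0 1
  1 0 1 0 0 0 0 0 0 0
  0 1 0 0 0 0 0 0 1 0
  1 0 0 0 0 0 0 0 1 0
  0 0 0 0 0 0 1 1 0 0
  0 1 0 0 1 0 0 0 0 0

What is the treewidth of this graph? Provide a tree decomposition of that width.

Treewidth 2.
Bags: B1 = {1, 6, 9}  B2 = {4, 6, 9}  B3 = {3, 4, 6}  B4 = {2, 3, 6}  B5 = {2, 5, 6}  B6 = {0, 5, 6}  B7 = {0, 6, 7}  B8 = {6, 7, 8}
Tree: B1–B2, B2–B3, B3–B4, B4–B5, B5–B6, B6–B7, B7–B8

Every bag has size at most 3, so the width is 3 − 1 = 2 and tw(G) ≤ 2. Since 6–1–9–4–3–2–5–0–7–8–6 is a cycle in G, G is not acyclic. Forests are exactly the graphs of treewidth ≤ 1, so tw(G) ≥ 2. Therefore the treewidth is 2.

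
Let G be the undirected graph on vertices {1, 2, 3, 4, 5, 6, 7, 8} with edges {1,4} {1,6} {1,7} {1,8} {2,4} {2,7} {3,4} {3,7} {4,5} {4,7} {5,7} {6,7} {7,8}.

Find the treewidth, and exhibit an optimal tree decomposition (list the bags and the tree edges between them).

The largest bag has 3 vertices, giving width 2; this decomposition certifies tw(G) ≤ 2. For the lower bound, the 3 vertices {1, 7, 8} are pairwise adjacent, and any tree decomposition puts a clique entirely inside one bag — forcing width ≥ 2. Combining the bounds, tw(G) = 2.

Treewidth 2.
One optimal decomposition is:
Bags: B1 = {1, 4, 7}  B2 = {2, 4, 7}  B3 = {1, 6, 7}  B4 = {4, 5, 7}  B5 = {3, 4, 7}  B6 = {1, 7, 8}
Tree: B1–B2, B1–B3, B1–B4, B1–B5, B1–B6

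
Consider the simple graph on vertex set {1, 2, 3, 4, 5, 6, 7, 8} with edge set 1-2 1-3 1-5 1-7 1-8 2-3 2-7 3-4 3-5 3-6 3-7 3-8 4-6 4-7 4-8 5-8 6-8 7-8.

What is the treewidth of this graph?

A width-3 tree decomposition is:
Bags: B1 = {1, 3, 7, 8}  B2 = {3, 4, 7, 8}  B3 = {1, 3, 5, 8}  B4 = {3, 4, 6, 8}  B5 = {1, 2, 3, 7}
Tree: B1–B2, B1–B3, B2–B4, B1–B5
Each bag holds 4 vertices, so the decomposition has width 3, which upper-bounds the treewidth. For the lower bound, the 4 vertices {1, 3, 5, 8} are pairwise adjacent, and any tree decomposition puts a clique entirely inside one bag — forcing width ≥ 3. The upper and lower bounds meet at 3, so that is the treewidth.

3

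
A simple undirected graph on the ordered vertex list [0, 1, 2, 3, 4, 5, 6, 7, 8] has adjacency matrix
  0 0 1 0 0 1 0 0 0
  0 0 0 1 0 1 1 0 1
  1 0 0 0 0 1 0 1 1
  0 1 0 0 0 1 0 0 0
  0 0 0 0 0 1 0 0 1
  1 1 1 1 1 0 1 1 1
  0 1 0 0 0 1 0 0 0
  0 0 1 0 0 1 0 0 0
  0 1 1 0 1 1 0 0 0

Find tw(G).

2

A width-2 tree decomposition is:
Bags: B1 = {1, 5, 8}  B2 = {2, 5, 8}  B3 = {2, 5, 7}  B4 = {4, 5, 8}  B5 = {1, 3, 5}  B6 = {1, 5, 6}  B7 = {0, 2, 5}
Tree: B1–B2, B2–B3, B1–B4, B1–B5, B1–B6, B3–B7
The largest bag has 3 vertices, giving width 2; this decomposition certifies tw(G) ≤ 2. Conversely, {0, 2, 5} is a clique of size 3, and the vertices of any clique must share a bag in every tree decomposition; so some bag has ≥ 3 vertices and tw(G) ≥ 2. The upper and lower bounds meet at 2, so that is the treewidth.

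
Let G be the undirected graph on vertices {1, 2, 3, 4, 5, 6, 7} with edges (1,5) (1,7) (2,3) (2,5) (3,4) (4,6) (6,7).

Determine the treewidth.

2

A width-2 tree decomposition is:
Bags: B1 = {1, 6, 7}  B2 = {1, 4, 6}  B3 = {1, 3, 4}  B4 = {1, 2, 3}  B5 = {1, 2, 5}
Tree: B1–B2, B2–B3, B3–B4, B4–B5
Each bag holds 3 vertices, so the decomposition has width 2, which upper-bounds the treewidth. For the lower bound, G contains the cycle 1–7–6–4–3–2–5–1, so G is not a forest; only forests have treewidth ≤ 1, hence tw(G) ≥ 2. Combining the bounds, tw(G) = 2.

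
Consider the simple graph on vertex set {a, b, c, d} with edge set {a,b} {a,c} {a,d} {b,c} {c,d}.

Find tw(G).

2

A width-2 tree decomposition is:
Bags: B1 = {a, b, c}  B2 = {a, c, d}
Tree: B1–B2
The largest bag has 3 vertices, giving width 2; this decomposition certifies tw(G) ≤ 2. Conversely, {a, c, d} is a clique of size 3, and the vertices of any clique must share a bag in every tree decomposition; so some bag has ≥ 3 vertices and tw(G) ≥ 2. Combining the bounds, tw(G) = 2.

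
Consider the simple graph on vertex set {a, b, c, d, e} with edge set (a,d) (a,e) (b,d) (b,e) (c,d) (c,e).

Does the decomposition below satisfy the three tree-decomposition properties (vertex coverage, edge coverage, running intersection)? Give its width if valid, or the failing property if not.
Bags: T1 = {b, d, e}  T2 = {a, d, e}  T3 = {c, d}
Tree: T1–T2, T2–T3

A tree decomposition must satisfy three properties: every vertex lies in some bag; for every edge, both endpoints lie together in some bag; and for every vertex, the bags containing it form a connected subtree. Here edge (e,c) lies in no bag, so the decomposition is invalid.

No — edge (e,c) lies in no bag.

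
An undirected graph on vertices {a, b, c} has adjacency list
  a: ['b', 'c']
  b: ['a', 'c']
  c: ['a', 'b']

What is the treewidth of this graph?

A width-2 tree decomposition is:
Bags: B1 = {a, b, c}
Tree: (single bag)
A single bag containing all 3 vertices is trivially a valid decomposition of width 2. Conversely, {a, b, c} is a clique of size 3, and the vertices of any clique must share a bag in every tree decomposition; so some bag has ≥ 3 vertices and tw(G) ≥ 2. Therefore the treewidth is 2.

2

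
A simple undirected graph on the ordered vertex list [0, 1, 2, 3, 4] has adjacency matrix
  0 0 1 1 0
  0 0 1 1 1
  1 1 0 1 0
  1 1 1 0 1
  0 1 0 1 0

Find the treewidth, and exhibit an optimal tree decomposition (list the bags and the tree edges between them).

Each bag holds 3 vertices, so the decomposition has width 2, which upper-bounds the treewidth. Conversely, {0, 2, 3} is a clique of size 3, and the vertices of any clique must share a bag in every tree decomposition; so some bag has ≥ 3 vertices and tw(G) ≥ 2. Therefore the treewidth is 2.

Treewidth 2.
Bags: B1 = {1, 2, 3}  B2 = {0, 2, 3}  B3 = {1, 3, 4}
Tree: B1–B2, B1–B3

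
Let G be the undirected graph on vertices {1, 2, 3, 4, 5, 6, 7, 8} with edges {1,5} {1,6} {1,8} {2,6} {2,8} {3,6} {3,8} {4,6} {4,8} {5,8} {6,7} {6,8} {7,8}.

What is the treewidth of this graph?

2

A width-2 tree decomposition is:
Bags: B1 = {6, 7, 8}  B2 = {4, 6, 8}  B3 = {2, 6, 8}  B4 = {1, 6, 8}  B5 = {1, 5, 8}  B6 = {3, 6, 8}
Tree: B1–B2, B1–B3, B1–B4, B4–B5, B3–B6
Every bag has size at most 3, so the width is 3 − 1 = 2 and tw(G) ≤ 2. On the other hand G contains the 3-clique {1, 5, 8}. A clique must lie in a single bag of any decomposition, so no decomposition can have width below 2. Combining the bounds, tw(G) = 2.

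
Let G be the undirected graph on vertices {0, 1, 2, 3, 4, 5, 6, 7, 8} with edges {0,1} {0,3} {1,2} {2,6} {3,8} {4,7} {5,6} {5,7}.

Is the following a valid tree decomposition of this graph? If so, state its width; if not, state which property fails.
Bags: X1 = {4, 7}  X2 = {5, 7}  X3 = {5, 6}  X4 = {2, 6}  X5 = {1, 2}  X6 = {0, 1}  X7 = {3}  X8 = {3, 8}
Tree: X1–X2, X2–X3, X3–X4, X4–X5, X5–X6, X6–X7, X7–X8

No — edge (0,3) lies in no bag.

A tree decomposition must satisfy three properties: every vertex lies in some bag; for every edge, both endpoints lie together in some bag; and for every vertex, the bags containing it form a connected subtree. Here edge (0,3) lies in no bag, so the decomposition is invalid.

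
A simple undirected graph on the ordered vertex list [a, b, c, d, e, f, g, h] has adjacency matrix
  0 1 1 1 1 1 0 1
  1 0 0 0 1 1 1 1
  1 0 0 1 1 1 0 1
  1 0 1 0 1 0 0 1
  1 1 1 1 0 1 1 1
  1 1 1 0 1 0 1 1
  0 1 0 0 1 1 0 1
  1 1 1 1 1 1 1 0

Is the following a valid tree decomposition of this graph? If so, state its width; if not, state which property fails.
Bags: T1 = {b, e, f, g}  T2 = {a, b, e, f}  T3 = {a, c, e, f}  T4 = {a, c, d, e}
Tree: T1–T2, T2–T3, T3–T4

A tree decomposition must satisfy three properties: every vertex lies in some bag; for every edge, both endpoints lie together in some bag; and for every vertex, the bags containing it form a connected subtree. Here vertex h appears in no bag, so the decomposition is invalid.

No — vertex h appears in no bag.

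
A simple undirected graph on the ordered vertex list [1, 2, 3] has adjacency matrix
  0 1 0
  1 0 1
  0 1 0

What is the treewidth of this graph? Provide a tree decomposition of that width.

Treewidth 1.
Bags: B1 = {1, 2}  B2 = {2, 3}
Tree: B1–B2

Every bag has size at most 2, so the width is 2 − 1 = 1 and tw(G) ≤ 1. Any graph with an edge has treewidth ≥ 1, and G has the edge 1–2. Hence tw(G) = 1 exactly.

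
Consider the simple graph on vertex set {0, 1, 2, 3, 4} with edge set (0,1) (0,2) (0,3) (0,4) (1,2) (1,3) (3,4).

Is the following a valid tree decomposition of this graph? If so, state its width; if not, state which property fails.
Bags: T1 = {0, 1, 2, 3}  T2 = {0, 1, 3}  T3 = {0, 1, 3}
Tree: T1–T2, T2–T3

A tree decomposition must satisfy three properties: every vertex lies in some bag; for every edge, both endpoints lie together in some bag; and for every vertex, the bags containing it form a connected subtree. Here vertex 4 appears in no bag, so the decomposition is invalid.

No — vertex 4 appears in no bag.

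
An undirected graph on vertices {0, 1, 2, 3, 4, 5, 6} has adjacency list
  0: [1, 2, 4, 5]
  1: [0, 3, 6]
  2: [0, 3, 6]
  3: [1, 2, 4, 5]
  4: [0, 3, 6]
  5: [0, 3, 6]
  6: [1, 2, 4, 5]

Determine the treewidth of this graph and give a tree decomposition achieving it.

Each bag holds 4 vertices, so the decomposition has width 3, which upper-bounds the treewidth. For the lower bound: the 4 vertex sets {1,6}, {0,4}, {3}, {5} are disjoint, each induces a connected subgraph, and every pair is joined by at least one edge of G. Contracting each set to a single vertex therefore yields K_{4} as a minor, and since treewidth is minor-monotone, tw(G) ≥ tw(K_{4}) = 3. The upper and lower bounds meet at 3, so that is the treewidth.

Treewidth 3.
One such decomposition:
Bags: B1 = {0, 1, 3, 6}  B2 = {0, 3, 4, 6}  B3 = {0, 3, 5, 6}  B4 = {0, 2, 3, 6}
Tree: B1–B2, B2–B3, B3–B4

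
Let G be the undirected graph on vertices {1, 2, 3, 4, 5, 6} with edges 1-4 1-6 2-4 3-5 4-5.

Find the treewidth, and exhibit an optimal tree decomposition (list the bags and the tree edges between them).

The largest bag has 2 vertices, giving width 1; this decomposition certifies tw(G) ≤ 1. G has an edge, so its treewidth is at least 1. The upper and lower bounds meet at 1, so that is the treewidth.

Treewidth 1.
Bags: B1 = {3, 5}  B2 = {4, 5}  B3 = {1, 4}  B4 = {2, 4}  B5 = {1, 6}
Tree: B1–B2, B2–B3, B2–B4, B3–B5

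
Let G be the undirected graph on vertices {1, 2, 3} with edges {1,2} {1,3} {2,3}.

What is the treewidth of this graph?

A width-2 tree decomposition is:
Bags: B1 = {1, 2, 3}
Tree: (single bag)
A single bag containing all 3 vertices is trivially a valid decomposition of width 2. Conversely, {1, 2, 3} is a clique of size 3, and the vertices of any clique must share a bag in every tree decomposition; so some bag has ≥ 3 vertices and tw(G) ≥ 2. The upper and lower bounds meet at 2, so that is the treewidth.

2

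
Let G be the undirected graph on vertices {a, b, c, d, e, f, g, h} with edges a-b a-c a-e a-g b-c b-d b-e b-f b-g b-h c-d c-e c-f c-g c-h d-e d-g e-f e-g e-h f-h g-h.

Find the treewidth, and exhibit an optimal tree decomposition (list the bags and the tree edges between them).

The largest bag has 5 vertices, giving width 4; this decomposition certifies tw(G) ≤ 4. Conversely, {b, c, d, e, g} is a clique of size 5, and the vertices of any clique must share a bag in every tree decomposition; so some bag has ≥ 5 vertices and tw(G) ≥ 4. The upper and lower bounds meet at 4, so that is the treewidth.

Treewidth 4.
One optimal decomposition is:
Bags: B1 = {a, b, c, e, g}  B2 = {b, c, d, e, g}  B3 = {b, c, e, g, h}  B4 = {b, c, e, f, h}
Tree: B1–B2, B2–B3, B3–B4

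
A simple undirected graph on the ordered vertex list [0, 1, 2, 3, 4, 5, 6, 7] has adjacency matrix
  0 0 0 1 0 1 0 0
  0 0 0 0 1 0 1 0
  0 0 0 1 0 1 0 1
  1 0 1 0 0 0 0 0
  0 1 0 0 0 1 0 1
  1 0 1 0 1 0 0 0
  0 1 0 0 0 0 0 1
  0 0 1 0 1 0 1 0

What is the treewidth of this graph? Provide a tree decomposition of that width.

Each bag holds 3 vertices, so the decomposition has width 2, which upper-bounds the treewidth. Since 3–0–5–2–3 is a cycle in G, G is not acyclic. Forests are exactly the graphs of treewidth ≤ 1, so tw(G) ≥ 2. The upper and lower bounds meet at 2, so that is the treewidth.

Treewidth 2.
One such decomposition:
Bags: B1 = {0, 2, 3}  B2 = {0, 2, 5}  B3 = {2, 5, 7}  B4 = {4, 5, 7}  B5 = {4, 6, 7}  B6 = {1, 4, 6}
Tree: B1–B2, B2–B3, B3–B4, B4–B5, B5–B6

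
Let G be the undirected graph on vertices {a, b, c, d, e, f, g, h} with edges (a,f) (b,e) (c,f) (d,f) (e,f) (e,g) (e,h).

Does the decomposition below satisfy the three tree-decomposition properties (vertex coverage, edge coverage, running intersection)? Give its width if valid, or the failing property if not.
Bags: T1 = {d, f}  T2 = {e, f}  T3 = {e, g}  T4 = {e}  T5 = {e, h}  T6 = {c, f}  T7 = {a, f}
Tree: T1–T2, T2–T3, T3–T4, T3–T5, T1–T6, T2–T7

No — vertex b appears in no bag.

A tree decomposition must satisfy three properties: every vertex lies in some bag; for every edge, both endpoints lie together in some bag; and for every vertex, the bags containing it form a connected subtree. Here vertex b appears in no bag, so the decomposition is invalid.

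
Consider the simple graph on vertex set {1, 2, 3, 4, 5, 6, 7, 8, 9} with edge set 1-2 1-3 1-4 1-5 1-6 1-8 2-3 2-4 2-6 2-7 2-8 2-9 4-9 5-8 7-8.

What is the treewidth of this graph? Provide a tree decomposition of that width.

The largest bag has 3 vertices, giving width 2; this decomposition certifies tw(G) ≤ 2. Conversely, {1, 2, 8} is a clique of size 3, and the vertices of any clique must share a bag in every tree decomposition; so some bag has ≥ 3 vertices and tw(G) ≥ 2. Therefore the treewidth is 2.

Treewidth 2.
One optimal decomposition is:
Bags: B1 = {2, 7, 8}  B2 = {1, 2, 8}  B3 = {1, 2, 3}  B4 = {1, 2, 6}  B5 = {1, 2, 4}  B6 = {2, 4, 9}  B7 = {1, 5, 8}
Tree: B1–B2, B2–B3, B2–B4, B2–B5, B5–B6, B2–B7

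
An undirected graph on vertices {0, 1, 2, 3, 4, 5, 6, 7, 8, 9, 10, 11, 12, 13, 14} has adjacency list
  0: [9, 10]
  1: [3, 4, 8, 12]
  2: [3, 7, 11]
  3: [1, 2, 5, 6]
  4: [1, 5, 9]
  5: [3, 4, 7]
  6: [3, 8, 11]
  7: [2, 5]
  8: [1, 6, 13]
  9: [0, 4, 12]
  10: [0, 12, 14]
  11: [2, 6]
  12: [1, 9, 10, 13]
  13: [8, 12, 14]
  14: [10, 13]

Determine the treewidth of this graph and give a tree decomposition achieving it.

Each bag holds 4 vertices, so the decomposition has width 3, which upper-bounds the treewidth. For the lower bound: the 4 vertex sets {0,10,14}, {9}, {12}, {1,4,8,13} are disjoint, each induces a connected subgraph, and every pair is joined by at least one edge of G. Contracting each set to a single vertex therefore yields K_{4} as a minor, and since treewidth is minor-monotone, tw(G) ≥ tw(K_{4}) = 3. Combining the bounds, tw(G) = 3.

Treewidth 3.
Bags: B1 = {0, 9, 10, 14}  B2 = {9, 10, 12, 14}  B3 = {9, 12, 13, 14}  B4 = {4, 9, 12, 13}  B5 = {1, 4, 12, 13}  B6 = {1, 4, 8, 13}  B7 = {1, 4, 5, 8}  B8 = {1, 3, 5, 8}  B9 = {3, 5, 6, 8}  B10 = {3, 5, 6, 7}  B11 = {2, 3, 6, 7}  B12 = {2, 6, 7, 11}
Tree: B1–B2, B2–B3, B3–B4, B4–B5, B5–B6, B6–B7, B7–B8, B8–B9, B9–B10, B10–B11, B11–B12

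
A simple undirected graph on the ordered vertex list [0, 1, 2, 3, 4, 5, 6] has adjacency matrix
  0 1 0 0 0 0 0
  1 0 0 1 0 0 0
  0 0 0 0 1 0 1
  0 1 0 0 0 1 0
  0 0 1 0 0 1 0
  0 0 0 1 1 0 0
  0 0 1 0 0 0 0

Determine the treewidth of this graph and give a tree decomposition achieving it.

Treewidth 1.
One optimal decomposition is:
Bags: B1 = {0, 1}  B2 = {1, 3}  B3 = {3, 5}  B4 = {4, 5}  B5 = {2, 4}  B6 = {2, 6}
Tree: B1–B2, B2–B3, B3–B4, B4–B5, B5–B6

Every bag has size at most 2, so the width is 2 − 1 = 1 and tw(G) ≤ 1. Since G has at least one edge (e.g. 0–1), it is not an edgeless graph, so tw(G) ≥ 1. Therefore the treewidth is 1.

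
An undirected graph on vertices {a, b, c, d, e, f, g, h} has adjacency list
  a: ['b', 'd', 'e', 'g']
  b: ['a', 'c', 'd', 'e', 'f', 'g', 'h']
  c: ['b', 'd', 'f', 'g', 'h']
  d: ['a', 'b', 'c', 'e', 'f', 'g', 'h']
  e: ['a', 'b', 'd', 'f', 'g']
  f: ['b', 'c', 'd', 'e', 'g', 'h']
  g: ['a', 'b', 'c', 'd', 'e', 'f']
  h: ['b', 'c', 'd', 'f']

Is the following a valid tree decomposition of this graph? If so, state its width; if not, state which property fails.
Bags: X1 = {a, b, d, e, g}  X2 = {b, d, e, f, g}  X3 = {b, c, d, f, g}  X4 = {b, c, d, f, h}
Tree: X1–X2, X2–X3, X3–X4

Yes; width 4.

Every vertex of G appears in some bag (union = {a, b, c, d, e, f, g, h}); every edge is covered by a bag; and for each vertex v the set of bags containing v is connected in the bag tree. The decomposition is therefore valid. The largest bag has 5 vertices, so the width is 4.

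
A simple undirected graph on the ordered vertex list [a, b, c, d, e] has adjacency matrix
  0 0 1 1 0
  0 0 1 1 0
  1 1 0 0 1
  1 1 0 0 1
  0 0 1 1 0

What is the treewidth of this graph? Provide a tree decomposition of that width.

Treewidth 2.
Bags: B1 = {c, d, e}  B2 = {b, c, d}  B3 = {a, c, d}
Tree: B1–B2, B2–B3

Each bag holds 3 vertices, so the decomposition has width 2, which upper-bounds the treewidth. Since d–e–c–b–d is a cycle in G, G is not acyclic. Forests are exactly the graphs of treewidth ≤ 1, so tw(G) ≥ 2. Therefore the treewidth is 2.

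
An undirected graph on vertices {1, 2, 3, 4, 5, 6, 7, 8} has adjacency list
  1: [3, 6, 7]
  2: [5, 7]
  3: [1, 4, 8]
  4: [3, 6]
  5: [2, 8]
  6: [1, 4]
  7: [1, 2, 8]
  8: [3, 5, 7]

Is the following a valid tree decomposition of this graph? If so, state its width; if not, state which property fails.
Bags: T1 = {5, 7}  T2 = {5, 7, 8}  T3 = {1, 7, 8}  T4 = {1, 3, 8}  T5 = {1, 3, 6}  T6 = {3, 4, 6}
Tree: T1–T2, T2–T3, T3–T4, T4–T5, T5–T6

No — vertex 2 appears in no bag.

A tree decomposition must satisfy three properties: every vertex lies in some bag; for every edge, both endpoints lie together in some bag; and for every vertex, the bags containing it form a connected subtree. Here vertex 2 appears in no bag, so the decomposition is invalid.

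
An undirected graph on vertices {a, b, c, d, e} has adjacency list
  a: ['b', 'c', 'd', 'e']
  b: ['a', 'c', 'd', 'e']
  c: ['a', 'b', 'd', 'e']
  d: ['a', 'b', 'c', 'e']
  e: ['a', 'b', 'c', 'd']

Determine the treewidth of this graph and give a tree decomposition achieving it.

Treewidth 4.
One optimal decomposition is:
Bags: B1 = {a, b, c, d, e}
Tree: (single bag)

A single bag containing all 5 vertices is trivially a valid decomposition of width 4. On the other hand G contains the 5-clique {a, b, c, d, e}. A clique must lie in a single bag of any decomposition, so no decomposition can have width below 4. Therefore the treewidth is 4.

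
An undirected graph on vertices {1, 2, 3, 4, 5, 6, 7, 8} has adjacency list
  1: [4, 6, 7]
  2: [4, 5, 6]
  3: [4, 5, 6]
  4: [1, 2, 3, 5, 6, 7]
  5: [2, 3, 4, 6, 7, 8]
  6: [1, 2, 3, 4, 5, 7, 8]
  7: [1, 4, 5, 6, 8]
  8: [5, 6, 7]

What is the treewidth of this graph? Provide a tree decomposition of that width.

Treewidth 3.
Bags: B1 = {2, 4, 5, 6}  B2 = {4, 5, 6, 7}  B3 = {5, 6, 7, 8}  B4 = {1, 4, 6, 7}  B5 = {3, 4, 5, 6}
Tree: B1–B2, B2–B3, B2–B4, B1–B5

Each bag holds 4 vertices, so the decomposition has width 3, which upper-bounds the treewidth. Conversely, {5, 6, 7, 8} is a clique of size 4, and the vertices of any clique must share a bag in every tree decomposition; so some bag has ≥ 4 vertices and tw(G) ≥ 3. Therefore the treewidth is 3.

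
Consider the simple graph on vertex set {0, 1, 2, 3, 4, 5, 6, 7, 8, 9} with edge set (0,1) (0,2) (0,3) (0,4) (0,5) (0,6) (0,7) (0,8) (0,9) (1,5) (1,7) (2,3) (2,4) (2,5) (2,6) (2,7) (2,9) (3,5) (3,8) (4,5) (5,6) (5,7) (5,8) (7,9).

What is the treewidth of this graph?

3

A width-3 tree decomposition is:
Bags: B1 = {0, 2, 3, 5}  B2 = {0, 2, 5, 7}  B3 = {0, 2, 7, 9}  B4 = {0, 1, 5, 7}  B5 = {0, 2, 4, 5}  B6 = {0, 2, 5, 6}  B7 = {0, 3, 5, 8}
Tree: B1–B2, B2–B3, B2–B4, B1–B5, B5–B6, B1–B7
Every bag has size at most 4, so the width is 4 − 1 = 3 and tw(G) ≤ 3. For the lower bound, the 4 vertices {0, 2, 7, 9} are pairwise adjacent, and any tree decomposition puts a clique entirely inside one bag — forcing width ≥ 3. The upper and lower bounds meet at 3, so that is the treewidth.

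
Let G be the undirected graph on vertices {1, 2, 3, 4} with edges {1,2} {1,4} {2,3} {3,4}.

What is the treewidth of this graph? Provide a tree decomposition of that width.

Treewidth 2.
Bags: B1 = {2, 3, 4}  B2 = {1, 2, 4}
Tree: B1–B2

The largest bag has 3 vertices, giving width 2; this decomposition certifies tw(G) ≤ 2. Since 4–3–2–1–4 is a cycle in G, G is not acyclic. Forests are exactly the graphs of treewidth ≤ 1, so tw(G) ≥ 2. The upper and lower bounds meet at 2, so that is the treewidth.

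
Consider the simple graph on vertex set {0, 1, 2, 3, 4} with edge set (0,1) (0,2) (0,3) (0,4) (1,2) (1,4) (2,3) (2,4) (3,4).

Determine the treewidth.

A width-3 tree decomposition is:
Bags: B1 = {0, 2, 3, 4}  B2 = {0, 1, 2, 4}
Tree: B1–B2
Each bag holds 4 vertices, so the decomposition has width 3, which upper-bounds the treewidth. Conversely, {0, 1, 2, 4} is a clique of size 4, and the vertices of any clique must share a bag in every tree decomposition; so some bag has ≥ 4 vertices and tw(G) ≥ 3. Combining the bounds, tw(G) = 3.

3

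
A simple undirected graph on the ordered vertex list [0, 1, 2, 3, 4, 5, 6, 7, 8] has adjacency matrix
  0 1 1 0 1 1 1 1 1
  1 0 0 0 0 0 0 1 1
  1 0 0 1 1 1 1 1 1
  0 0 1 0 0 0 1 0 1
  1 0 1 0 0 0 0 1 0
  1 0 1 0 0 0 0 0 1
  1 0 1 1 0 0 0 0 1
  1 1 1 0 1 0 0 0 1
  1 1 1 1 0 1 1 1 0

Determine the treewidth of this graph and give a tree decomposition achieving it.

Each bag holds 4 vertices, so the decomposition has width 3, which upper-bounds the treewidth. Conversely, {0, 1, 7, 8} is a clique of size 4, and the vertices of any clique must share a bag in every tree decomposition; so some bag has ≥ 4 vertices and tw(G) ≥ 3. Therefore the treewidth is 3.

Treewidth 3.
One such decomposition:
Bags: B1 = {0, 2, 5, 8}  B2 = {0, 2, 7, 8}  B3 = {0, 2, 6, 8}  B4 = {0, 2, 4, 7}  B5 = {2, 3, 6, 8}  B6 = {0, 1, 7, 8}
Tree: B1–B2, B1–B3, B2–B4, B3–B5, B2–B6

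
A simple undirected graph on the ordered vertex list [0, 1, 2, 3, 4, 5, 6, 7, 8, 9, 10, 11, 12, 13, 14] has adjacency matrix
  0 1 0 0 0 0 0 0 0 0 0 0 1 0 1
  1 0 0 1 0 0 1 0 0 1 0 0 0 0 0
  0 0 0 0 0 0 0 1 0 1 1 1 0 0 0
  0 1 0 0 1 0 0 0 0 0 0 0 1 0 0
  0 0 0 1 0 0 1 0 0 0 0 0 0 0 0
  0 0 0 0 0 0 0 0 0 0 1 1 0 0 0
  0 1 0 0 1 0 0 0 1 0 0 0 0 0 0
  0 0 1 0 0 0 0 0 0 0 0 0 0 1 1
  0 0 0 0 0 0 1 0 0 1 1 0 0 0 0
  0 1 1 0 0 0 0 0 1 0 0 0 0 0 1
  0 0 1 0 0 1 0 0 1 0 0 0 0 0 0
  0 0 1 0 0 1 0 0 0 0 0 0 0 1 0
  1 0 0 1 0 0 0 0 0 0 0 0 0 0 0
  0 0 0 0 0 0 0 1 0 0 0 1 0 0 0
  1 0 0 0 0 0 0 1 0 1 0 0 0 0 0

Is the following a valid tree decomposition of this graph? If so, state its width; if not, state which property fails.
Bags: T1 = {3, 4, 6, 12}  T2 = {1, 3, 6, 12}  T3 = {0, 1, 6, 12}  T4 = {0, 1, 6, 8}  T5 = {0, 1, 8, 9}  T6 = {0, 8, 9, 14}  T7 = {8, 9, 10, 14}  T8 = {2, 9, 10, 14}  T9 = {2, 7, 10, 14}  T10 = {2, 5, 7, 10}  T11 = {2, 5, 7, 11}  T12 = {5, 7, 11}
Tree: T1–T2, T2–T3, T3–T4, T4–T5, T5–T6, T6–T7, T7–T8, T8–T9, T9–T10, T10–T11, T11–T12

No — vertex 13 appears in no bag.

A tree decomposition must satisfy three properties: every vertex lies in some bag; for every edge, both endpoints lie together in some bag; and for every vertex, the bags containing it form a connected subtree. Here vertex 13 appears in no bag, so the decomposition is invalid.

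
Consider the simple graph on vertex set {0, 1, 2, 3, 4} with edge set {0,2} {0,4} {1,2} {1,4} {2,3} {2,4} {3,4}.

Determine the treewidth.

2

A width-2 tree decomposition is:
Bags: B1 = {1, 2, 4}  B2 = {2, 3, 4}  B3 = {0, 2, 4}
Tree: B1–B2, B2–B3
Each bag holds 3 vertices, so the decomposition has width 2, which upper-bounds the treewidth. Conversely, {0, 2, 4} is a clique of size 3, and the vertices of any clique must share a bag in every tree decomposition; so some bag has ≥ 3 vertices and tw(G) ≥ 2. Hence tw(G) = 2 exactly.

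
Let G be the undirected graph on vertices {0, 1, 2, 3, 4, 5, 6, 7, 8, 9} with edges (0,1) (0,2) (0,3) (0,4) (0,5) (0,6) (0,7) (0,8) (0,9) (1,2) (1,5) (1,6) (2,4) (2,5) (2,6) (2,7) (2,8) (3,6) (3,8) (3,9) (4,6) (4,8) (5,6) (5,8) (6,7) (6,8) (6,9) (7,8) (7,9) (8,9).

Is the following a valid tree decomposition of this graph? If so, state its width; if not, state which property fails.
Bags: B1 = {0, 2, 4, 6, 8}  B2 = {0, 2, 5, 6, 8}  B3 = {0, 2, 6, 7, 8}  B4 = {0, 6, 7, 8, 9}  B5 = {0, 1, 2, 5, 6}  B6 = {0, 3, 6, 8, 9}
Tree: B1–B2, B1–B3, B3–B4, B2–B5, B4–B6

Yes; width 4.

Checking the three conditions: (i) the bags cover all of {0, 1, 2, 3, 4, 5, 6, 7, 8, 9}; (ii) for each edge, some bag contains both endpoints; (iii) the bags containing any fixed vertex form a subtree. All hold, so the decomposition is valid with width 5 − 1 = 4.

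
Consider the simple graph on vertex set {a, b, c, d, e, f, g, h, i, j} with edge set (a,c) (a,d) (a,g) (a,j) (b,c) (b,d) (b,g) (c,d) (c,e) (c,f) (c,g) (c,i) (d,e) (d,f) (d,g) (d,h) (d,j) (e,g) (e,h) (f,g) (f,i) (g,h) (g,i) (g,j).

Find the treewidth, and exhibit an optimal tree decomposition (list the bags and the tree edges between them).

Treewidth 3.
One such decomposition:
Bags: B1 = {b, c, d, g}  B2 = {a, c, d, g}  B3 = {c, d, f, g}  B4 = {c, d, e, g}  B5 = {c, f, g, i}  B6 = {d, e, g, h}  B7 = {a, d, g, j}
Tree: B1–B2, B2–B3, B2–B4, B3–B5, B4–B6, B2–B7

Each bag holds 4 vertices, so the decomposition has width 3, which upper-bounds the treewidth. Conversely, {a, d, g, j} is a clique of size 4, and the vertices of any clique must share a bag in every tree decomposition; so some bag has ≥ 4 vertices and tw(G) ≥ 3. Therefore the treewidth is 3.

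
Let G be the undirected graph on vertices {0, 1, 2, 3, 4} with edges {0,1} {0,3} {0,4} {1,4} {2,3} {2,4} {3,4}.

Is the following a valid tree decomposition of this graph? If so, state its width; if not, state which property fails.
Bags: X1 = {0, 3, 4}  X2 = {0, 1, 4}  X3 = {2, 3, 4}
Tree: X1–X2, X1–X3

Yes; width 2.

Checking the three conditions: (i) the bags cover all of {0, 1, 2, 3, 4}; (ii) for each edge, some bag contains both endpoints; (iii) the bags containing any fixed vertex form a subtree. All hold, so the decomposition is valid with width 3 − 1 = 2.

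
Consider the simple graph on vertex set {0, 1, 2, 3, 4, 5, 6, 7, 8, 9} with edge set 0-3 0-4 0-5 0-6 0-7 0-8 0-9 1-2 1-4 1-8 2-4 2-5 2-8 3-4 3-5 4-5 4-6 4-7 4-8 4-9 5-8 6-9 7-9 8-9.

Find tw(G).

3

A width-3 tree decomposition is:
Bags: B1 = {0, 4, 7, 9}  B2 = {0, 4, 6, 9}  B3 = {0, 4, 8, 9}  B4 = {0, 4, 5, 8}  B5 = {2, 4, 5, 8}  B6 = {1, 2, 4, 8}  B7 = {0, 3, 4, 5}
Tree: B1–B2, B2–B3, B3–B4, B4–B5, B5–B6, B4–B7
Each bag holds 4 vertices, so the decomposition has width 3, which upper-bounds the treewidth. On the other hand G contains the 4-clique {0, 4, 8, 9}. A clique must lie in a single bag of any decomposition, so no decomposition can have width below 3. Hence tw(G) = 3 exactly.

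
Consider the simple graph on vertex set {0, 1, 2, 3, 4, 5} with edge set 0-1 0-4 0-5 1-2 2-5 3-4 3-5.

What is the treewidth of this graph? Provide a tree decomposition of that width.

Treewidth 2.
Bags: B1 = {0, 1, 2}  B2 = {0, 2, 5}  B3 = {0, 4, 5}  B4 = {3, 4, 5}
Tree: B1–B2, B2–B3, B3–B4

Every bag has size at most 3, so the width is 3 − 1 = 2 and tw(G) ≤ 2. The edges 1–2–5–0–1 form a cycle, so G is not a tree and its treewidth is at least 2. Hence tw(G) = 2 exactly.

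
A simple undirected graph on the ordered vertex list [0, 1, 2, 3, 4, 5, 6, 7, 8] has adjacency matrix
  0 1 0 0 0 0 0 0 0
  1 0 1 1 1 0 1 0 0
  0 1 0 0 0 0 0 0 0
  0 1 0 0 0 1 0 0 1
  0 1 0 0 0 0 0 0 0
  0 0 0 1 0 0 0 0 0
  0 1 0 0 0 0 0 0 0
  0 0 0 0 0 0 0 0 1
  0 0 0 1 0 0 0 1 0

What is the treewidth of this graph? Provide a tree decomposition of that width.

Treewidth 1.
Bags: B1 = {3, 8}  B2 = {1, 3}  B3 = {0, 1}  B4 = {1, 2}  B5 = {7, 8}  B6 = {1, 4}  B7 = {3, 5}  B8 = {1, 6}
Tree: B1–B2, B2–B3, B3–B4, B1–B5, B3–B6, B1–B7, B2–B8

The largest bag has 2 vertices, giving width 1; this decomposition certifies tw(G) ≤ 1. Since G has at least one edge (e.g. 3–8), it is not an edgeless graph, so tw(G) ≥ 1. The upper and lower bounds meet at 1, so that is the treewidth.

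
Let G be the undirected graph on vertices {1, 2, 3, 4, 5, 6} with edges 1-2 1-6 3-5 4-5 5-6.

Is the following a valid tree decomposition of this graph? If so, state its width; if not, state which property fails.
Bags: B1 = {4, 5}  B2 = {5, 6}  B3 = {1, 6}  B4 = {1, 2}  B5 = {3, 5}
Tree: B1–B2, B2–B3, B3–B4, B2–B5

Vertex coverage: the bags together contain {1, 2, 3, 4, 5, 6}, the full vertex set. Edge coverage: each edge of G has both endpoints in at least one bag. Running intersection: for every vertex, the bags containing it form a connected subtree. All three properties hold, so this is a valid tree decomposition of width max|bag| − 1 = 1, and hence tw(G) ≤ 1.

Yes; width 1.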